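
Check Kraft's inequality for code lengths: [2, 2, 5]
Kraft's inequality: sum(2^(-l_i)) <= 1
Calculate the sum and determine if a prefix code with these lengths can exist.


Sum = 2^(-2) + 2^(-2) + 2^(-5)
    = 0.25 + 0.25 + 0.03125
    = 17/32 = 0.53125
Since 0.53125 <= 1, Kraft's inequality IS satisfied.
A prefix code with these lengths CAN exist.

Kraft sum = 0.53125. Satisfied.


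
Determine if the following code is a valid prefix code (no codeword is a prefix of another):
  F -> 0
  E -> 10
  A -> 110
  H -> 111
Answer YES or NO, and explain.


Checking each pair (does one codeword prefix another?):
  F='0' vs E='10': no prefix
  F='0' vs A='110': no prefix
  F='0' vs H='111': no prefix
  E='10' vs F='0': no prefix
  E='10' vs A='110': no prefix
  E='10' vs H='111': no prefix
  A='110' vs F='0': no prefix
  A='110' vs E='10': no prefix
  A='110' vs H='111': no prefix
  H='111' vs F='0': no prefix
  H='111' vs E='10': no prefix
  H='111' vs A='110': no prefix
No violation found over all pairs.

YES -- this is a valid prefix code. No codeword is a prefix of any other codeword.


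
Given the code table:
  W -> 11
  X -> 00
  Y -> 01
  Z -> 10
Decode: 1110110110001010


Decoding:
11 -> W
10 -> Z
11 -> W
01 -> Y
10 -> Z
00 -> X
10 -> Z
10 -> Z


Result: WZWYZXZZ


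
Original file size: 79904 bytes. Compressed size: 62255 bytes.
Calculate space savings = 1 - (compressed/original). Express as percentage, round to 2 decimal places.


ratio = compressed/original = 62255/79904 = 0.779122
savings = 1 - ratio = 1 - 0.779122 = 0.220878
as a percentage: 0.220878 * 100 = 22.09%

Space savings = 1 - 62255/79904 = 22.09%


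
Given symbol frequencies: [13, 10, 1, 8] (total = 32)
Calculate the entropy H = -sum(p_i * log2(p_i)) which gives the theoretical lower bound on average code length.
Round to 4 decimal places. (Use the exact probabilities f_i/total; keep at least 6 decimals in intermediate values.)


Per-symbol terms -p_i * log2(p_i) with p_i = f_i/32:
  p = 13/32 = 0.406250: log2(p) = -1.299560, -p*log2(p) = 0.527946
  p = 10/32 = 0.312500: log2(p) = -1.678072, -p*log2(p) = 0.524397
  p = 1/32 = 0.031250: log2(p) = -5.000000, -p*log2(p) = 0.156250
  p = 8/32 = 0.250000: log2(p) = -2.000000, -p*log2(p) = 0.500000
H = 0.527946 + 0.524397 + 0.156250 + 0.500000 = 1.708593

H = 1.7086 bits/symbol


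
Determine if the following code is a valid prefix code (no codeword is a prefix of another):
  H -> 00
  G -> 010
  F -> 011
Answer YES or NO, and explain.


Checking each pair (does one codeword prefix another?):
  H='00' vs G='010': no prefix
  H='00' vs F='011': no prefix
  G='010' vs H='00': no prefix
  G='010' vs F='011': no prefix
  F='011' vs H='00': no prefix
  F='011' vs G='010': no prefix
No violation found over all pairs.

YES -- this is a valid prefix code. No codeword is a prefix of any other codeword.


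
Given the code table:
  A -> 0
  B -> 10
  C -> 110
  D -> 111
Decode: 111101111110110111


Decoding:
111 -> D
10 -> B
111 -> D
111 -> D
0 -> A
110 -> C
111 -> D


Result: DBDDACD


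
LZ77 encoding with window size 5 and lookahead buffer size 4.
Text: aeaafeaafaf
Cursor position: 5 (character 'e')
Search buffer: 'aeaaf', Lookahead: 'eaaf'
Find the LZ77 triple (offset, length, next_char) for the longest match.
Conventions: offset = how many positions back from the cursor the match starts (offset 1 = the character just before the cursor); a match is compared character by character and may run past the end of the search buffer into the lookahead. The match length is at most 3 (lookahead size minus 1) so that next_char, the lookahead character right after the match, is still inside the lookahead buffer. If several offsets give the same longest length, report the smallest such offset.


Try each offset into the search buffer:
  offset=1 (pos 4, char 'f'): match length 0
  offset=2 (pos 3, char 'a'): match length 0
  offset=3 (pos 2, char 'a'): match length 0
  offset=4 (pos 1, char 'e'): match length 3
  offset=5 (pos 0, char 'a'): match length 0
Longest match has length 3 at offset 4.
next_char = character at position 5 + 3 = 8 -> 'f'

Best match: offset=4, length=3 (matching 'eaa' starting at position 1)
LZ77 triple: (4, 3, 'f')


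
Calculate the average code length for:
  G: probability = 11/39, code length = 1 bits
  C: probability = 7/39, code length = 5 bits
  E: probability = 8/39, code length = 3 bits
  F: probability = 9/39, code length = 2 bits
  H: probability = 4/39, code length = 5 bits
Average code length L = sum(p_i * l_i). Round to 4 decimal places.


Weighted contributions p_i * l_i:
  G: (11/39) * 1 = 11/39
  C: (7/39) * 5 = 35/39
  E: (8/39) * 3 = 24/39
  F: (9/39) * 2 = 18/39
  H: (4/39) * 5 = 20/39
Sum = (11 + 35 + 24 + 18 + 20)/39 = 108/39

L = 108/39 = 2.7692 bits/symbol


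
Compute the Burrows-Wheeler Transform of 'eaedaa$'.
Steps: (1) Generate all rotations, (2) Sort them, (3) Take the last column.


Rotations (sorted):
  0: $eaedaa -> last char: a
  1: a$eaeda -> last char: a
  2: aa$eaed -> last char: d
  3: aedaa$e -> last char: e
  4: daa$eae -> last char: e
  5: eaedaa$ -> last char: $
  6: edaa$ea -> last char: a


BWT = aadee$a


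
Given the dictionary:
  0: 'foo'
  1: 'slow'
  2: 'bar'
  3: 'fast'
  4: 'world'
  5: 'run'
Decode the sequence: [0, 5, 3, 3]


Look up each index in the dictionary:
  0 -> 'foo'
  5 -> 'run'
  3 -> 'fast'
  3 -> 'fast'

Decoded: "foo run fast fast"


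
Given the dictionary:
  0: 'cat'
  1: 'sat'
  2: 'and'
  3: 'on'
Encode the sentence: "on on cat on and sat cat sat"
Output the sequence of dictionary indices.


Look up each word in the dictionary:
  'on' -> 3
  'on' -> 3
  'cat' -> 0
  'on' -> 3
  'and' -> 2
  'sat' -> 1
  'cat' -> 0
  'sat' -> 1

Encoded: [3, 3, 0, 3, 2, 1, 0, 1]


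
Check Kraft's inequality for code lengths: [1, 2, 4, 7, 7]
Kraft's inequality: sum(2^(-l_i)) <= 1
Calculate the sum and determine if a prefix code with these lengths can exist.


Sum = 2^(-1) + 2^(-2) + 2^(-4) + 2^(-7) + 2^(-7)
    = 0.5 + 0.25 + 0.0625 + 0.0078125 + 0.0078125
    = 106/128 = 0.828125
Since 0.828125 <= 1, Kraft's inequality IS satisfied.
A prefix code with these lengths CAN exist.

Kraft sum = 0.828125. Satisfied.


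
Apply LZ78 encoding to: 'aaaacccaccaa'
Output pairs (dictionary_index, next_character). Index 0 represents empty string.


LZ78 encoding steps:
Dictionary: {0: ''}
Step 1: w='' (idx 0), next='a' -> output (0, 'a'), add 'a' as idx 1
Step 2: w='a' (idx 1), next='a' -> output (1, 'a'), add 'aa' as idx 2
Step 3: w='a' (idx 1), next='c' -> output (1, 'c'), add 'ac' as idx 3
Step 4: w='' (idx 0), next='c' -> output (0, 'c'), add 'c' as idx 4
Step 5: w='c' (idx 4), next='a' -> output (4, 'a'), add 'ca' as idx 5
Step 6: w='c' (idx 4), next='c' -> output (4, 'c'), add 'cc' as idx 6
Step 7: w='aa' (idx 2), end of input -> output (2, '')


Encoded: [(0, 'a'), (1, 'a'), (1, 'c'), (0, 'c'), (4, 'a'), (4, 'c'), (2, '')]


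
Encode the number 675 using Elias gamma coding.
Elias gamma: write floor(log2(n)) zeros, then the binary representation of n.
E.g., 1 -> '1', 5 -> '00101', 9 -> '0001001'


num_bits = floor(log2(675)) + 1 = 10
leading_zeros = num_bits - 1 = 9
binary(675) = 1010100011

Elias gamma(675) = '000000000' + '1010100011' = 0000000001010100011 (19 bits)


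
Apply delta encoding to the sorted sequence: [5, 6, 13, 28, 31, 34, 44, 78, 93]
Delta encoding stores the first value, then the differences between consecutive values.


First value: 5
Deltas:
  6 - 5 = 1
  13 - 6 = 7
  28 - 13 = 15
  31 - 28 = 3
  34 - 31 = 3
  44 - 34 = 10
  78 - 44 = 34
  93 - 78 = 15


Delta encoded: [5, 1, 7, 15, 3, 3, 10, 34, 15]


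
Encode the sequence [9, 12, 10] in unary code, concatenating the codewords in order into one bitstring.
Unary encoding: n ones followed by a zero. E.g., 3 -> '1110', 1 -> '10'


Encode each number as n ones followed by a terminating 0:
  9 -> 1111111110 (10 bits)
  12 -> 1111111111110 (13 bits)
  10 -> 11111111110 (11 bits)
Total length = 10 + 13 + 11 = 34 bits.

Unary([9, 12, 10]) = 1111111110111111111111011111111110 (34 bits)


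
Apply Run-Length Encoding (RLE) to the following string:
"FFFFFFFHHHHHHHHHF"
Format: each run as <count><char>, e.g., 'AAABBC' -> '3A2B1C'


Scanning runs left to right:
  i=0: run of 'F' x 7 -> '7F'
  i=7: run of 'H' x 9 -> '9H'
  i=16: run of 'F' x 1 -> '1F'

RLE = 7F9H1F


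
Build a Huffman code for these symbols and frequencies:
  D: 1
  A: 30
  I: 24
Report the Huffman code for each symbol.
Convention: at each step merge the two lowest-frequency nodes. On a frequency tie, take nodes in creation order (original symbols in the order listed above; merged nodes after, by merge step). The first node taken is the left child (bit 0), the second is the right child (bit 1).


Huffman tree construction:
Step 1: Merge D(1) + I(24) = 25
Step 2: Merge (D+I)(25) + A(30) = 55
Read each symbol's code off the tree from the root (left child = 0, right child = 1).

Codes:
  D: 00 (length 2)
  A: 1 (length 1)
  I: 01 (length 2)
Average code length: 80/55 = 1.4545 bits/symbol


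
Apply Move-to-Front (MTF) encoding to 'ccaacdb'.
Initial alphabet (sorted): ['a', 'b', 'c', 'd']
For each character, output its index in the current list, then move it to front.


MTF encoding:
'c': index 2 in ['a', 'b', 'c', 'd'] -> ['c', 'a', 'b', 'd']
'c': index 0 in ['c', 'a', 'b', 'd'] -> ['c', 'a', 'b', 'd']
'a': index 1 in ['c', 'a', 'b', 'd'] -> ['a', 'c', 'b', 'd']
'a': index 0 in ['a', 'c', 'b', 'd'] -> ['a', 'c', 'b', 'd']
'c': index 1 in ['a', 'c', 'b', 'd'] -> ['c', 'a', 'b', 'd']
'd': index 3 in ['c', 'a', 'b', 'd'] -> ['d', 'c', 'a', 'b']
'b': index 3 in ['d', 'c', 'a', 'b'] -> ['b', 'd', 'c', 'a']


Output: [2, 0, 1, 0, 1, 3, 3]


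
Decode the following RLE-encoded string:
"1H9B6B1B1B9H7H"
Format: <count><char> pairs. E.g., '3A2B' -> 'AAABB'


Expanding each <count><char> pair:
  1H -> 'H'
  9B -> 'BBBBBBBBB'
  6B -> 'BBBBBB'
  1B -> 'B'
  1B -> 'B'
  9H -> 'HHHHHHHHH'
  7H -> 'HHHHHHH'

Decoded = HBBBBBBBBBBBBBBBBBHHHHHHHHHHHHHHHH


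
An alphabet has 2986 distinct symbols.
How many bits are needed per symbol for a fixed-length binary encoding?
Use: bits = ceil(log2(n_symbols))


log2(2986) = 11.544
Bracket: 2^11 = 2048 < 2986 <= 2^12 = 4096
So ceil(log2(2986)) = 12

bits = ceil(log2(2986)) = ceil(11.544) = 12 bits


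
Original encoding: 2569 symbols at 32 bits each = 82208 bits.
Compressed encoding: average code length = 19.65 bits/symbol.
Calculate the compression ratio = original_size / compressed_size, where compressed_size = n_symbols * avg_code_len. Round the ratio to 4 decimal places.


original_size = n_symbols * orig_bits = 2569 * 32 = 82208 bits
compressed_size = n_symbols * avg_code_len = 2569 * 19.65 = 50480.85 bits
ratio = original_size / compressed_size = 82208 / 50480.85 = 1.6285

Compression ratio = 1.6285


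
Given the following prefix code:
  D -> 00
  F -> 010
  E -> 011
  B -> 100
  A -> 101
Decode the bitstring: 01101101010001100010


Decoding step by step:
Bits 011 -> E
Bits 011 -> E
Bits 010 -> F
Bits 100 -> B
Bits 011 -> E
Bits 00 -> D
Bits 010 -> F


Decoded message: EEFBEDF


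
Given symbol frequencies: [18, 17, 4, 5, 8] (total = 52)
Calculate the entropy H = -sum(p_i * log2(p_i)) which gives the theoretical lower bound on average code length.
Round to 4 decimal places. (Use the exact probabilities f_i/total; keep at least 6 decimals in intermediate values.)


Per-symbol terms -p_i * log2(p_i) with p_i = f_i/52:
  p = 18/52 = 0.346154: log2(p) = -1.530515, -p*log2(p) = 0.529794
  p = 17/52 = 0.326923: log2(p) = -1.612977, -p*log2(p) = 0.527319
  p = 4/52 = 0.076923: log2(p) = -3.700440, -p*log2(p) = 0.284649
  p = 5/52 = 0.096154: log2(p) = -3.378512, -p*log2(p) = 0.324857
  p = 8/52 = 0.153846: log2(p) = -2.700440, -p*log2(p) = 0.415452
H = 0.529794 + 0.527319 + 0.284649 + 0.324857 + 0.415452 = 2.082071

H = 2.0821 bits/symbol


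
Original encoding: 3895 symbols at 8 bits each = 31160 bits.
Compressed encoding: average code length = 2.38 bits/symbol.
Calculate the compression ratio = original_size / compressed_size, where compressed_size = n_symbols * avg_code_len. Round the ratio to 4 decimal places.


original_size = n_symbols * orig_bits = 3895 * 8 = 31160 bits
compressed_size = n_symbols * avg_code_len = 3895 * 2.38 = 9270.1 bits
ratio = original_size / compressed_size = 31160 / 9270.1 = 3.3613

Compression ratio = 3.3613


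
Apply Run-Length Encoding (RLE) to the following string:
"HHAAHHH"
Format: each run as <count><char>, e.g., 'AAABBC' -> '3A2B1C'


Scanning runs left to right:
  i=0: run of 'H' x 2 -> '2H'
  i=2: run of 'A' x 2 -> '2A'
  i=4: run of 'H' x 3 -> '3H'

RLE = 2H2A3H


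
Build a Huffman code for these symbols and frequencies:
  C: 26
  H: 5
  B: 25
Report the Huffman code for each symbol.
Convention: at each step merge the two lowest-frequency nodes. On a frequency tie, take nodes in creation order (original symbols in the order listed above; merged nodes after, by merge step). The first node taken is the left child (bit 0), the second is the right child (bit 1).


Huffman tree construction:
Step 1: Merge H(5) + B(25) = 30
Step 2: Merge C(26) + (H+B)(30) = 56
Read each symbol's code off the tree from the root (left child = 0, right child = 1).

Codes:
  C: 0 (length 1)
  H: 10 (length 2)
  B: 11 (length 2)
Average code length: 86/56 = 1.5357 bits/symbol


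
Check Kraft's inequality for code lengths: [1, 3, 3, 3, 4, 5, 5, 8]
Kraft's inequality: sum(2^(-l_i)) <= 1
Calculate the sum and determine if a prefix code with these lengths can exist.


Sum = 2^(-1) + 2^(-3) + 2^(-3) + 2^(-3) + 2^(-4) + 2^(-5) + 2^(-5) + 2^(-8)
    = 0.5 + 0.125 + 0.125 + 0.125 + 0.0625 + 0.03125 + 0.03125 + 0.00390625
    = 257/256 = 1.00390625
Since 1.00390625 > 1, Kraft's inequality is NOT satisfied.
A prefix code with these lengths CANNOT exist.

Kraft sum = 1.00390625. Not satisfied.


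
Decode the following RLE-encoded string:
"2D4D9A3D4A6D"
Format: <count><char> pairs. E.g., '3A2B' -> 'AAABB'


Expanding each <count><char> pair:
  2D -> 'DD'
  4D -> 'DDDD'
  9A -> 'AAAAAAAAA'
  3D -> 'DDD'
  4A -> 'AAAA'
  6D -> 'DDDDDD'

Decoded = DDDDDDAAAAAAAAADDDAAAADDDDDD


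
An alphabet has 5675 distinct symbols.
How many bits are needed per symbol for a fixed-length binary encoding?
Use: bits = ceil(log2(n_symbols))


log2(5675) = 12.4704
Bracket: 2^12 = 4096 < 5675 <= 2^13 = 8192
So ceil(log2(5675)) = 13

bits = ceil(log2(5675)) = ceil(12.4704) = 13 bits


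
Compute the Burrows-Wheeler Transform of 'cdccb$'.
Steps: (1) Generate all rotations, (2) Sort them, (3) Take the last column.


Rotations (sorted):
  0: $cdccb -> last char: b
  1: b$cdcc -> last char: c
  2: cb$cdc -> last char: c
  3: ccb$cd -> last char: d
  4: cdccb$ -> last char: $
  5: dccb$c -> last char: c


BWT = bccd$c


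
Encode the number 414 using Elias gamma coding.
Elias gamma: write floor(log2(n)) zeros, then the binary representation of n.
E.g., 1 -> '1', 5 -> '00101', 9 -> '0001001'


num_bits = floor(log2(414)) + 1 = 9
leading_zeros = num_bits - 1 = 8
binary(414) = 110011110

Elias gamma(414) = '00000000' + '110011110' = 00000000110011110 (17 bits)


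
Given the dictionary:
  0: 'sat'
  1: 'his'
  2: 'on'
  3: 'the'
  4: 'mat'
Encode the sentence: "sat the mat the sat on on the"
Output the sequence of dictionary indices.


Look up each word in the dictionary:
  'sat' -> 0
  'the' -> 3
  'mat' -> 4
  'the' -> 3
  'sat' -> 0
  'on' -> 2
  'on' -> 2
  'the' -> 3

Encoded: [0, 3, 4, 3, 0, 2, 2, 3]


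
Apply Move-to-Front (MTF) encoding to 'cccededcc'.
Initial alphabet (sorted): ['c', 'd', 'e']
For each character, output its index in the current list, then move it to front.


MTF encoding:
'c': index 0 in ['c', 'd', 'e'] -> ['c', 'd', 'e']
'c': index 0 in ['c', 'd', 'e'] -> ['c', 'd', 'e']
'c': index 0 in ['c', 'd', 'e'] -> ['c', 'd', 'e']
'e': index 2 in ['c', 'd', 'e'] -> ['e', 'c', 'd']
'd': index 2 in ['e', 'c', 'd'] -> ['d', 'e', 'c']
'e': index 1 in ['d', 'e', 'c'] -> ['e', 'd', 'c']
'd': index 1 in ['e', 'd', 'c'] -> ['d', 'e', 'c']
'c': index 2 in ['d', 'e', 'c'] -> ['c', 'd', 'e']
'c': index 0 in ['c', 'd', 'e'] -> ['c', 'd', 'e']


Output: [0, 0, 0, 2, 2, 1, 1, 2, 0]


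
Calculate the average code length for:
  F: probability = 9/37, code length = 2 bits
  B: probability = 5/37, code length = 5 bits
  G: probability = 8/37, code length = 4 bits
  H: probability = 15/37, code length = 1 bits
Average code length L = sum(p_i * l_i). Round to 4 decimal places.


Weighted contributions p_i * l_i:
  F: (9/37) * 2 = 18/37
  B: (5/37) * 5 = 25/37
  G: (8/37) * 4 = 32/37
  H: (15/37) * 1 = 15/37
Sum = (18 + 25 + 32 + 15)/37 = 90/37

L = 90/37 = 2.4324 bits/symbol


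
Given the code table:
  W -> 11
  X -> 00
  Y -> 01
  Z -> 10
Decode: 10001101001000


Decoding:
10 -> Z
00 -> X
11 -> W
01 -> Y
00 -> X
10 -> Z
00 -> X


Result: ZXWYXZX


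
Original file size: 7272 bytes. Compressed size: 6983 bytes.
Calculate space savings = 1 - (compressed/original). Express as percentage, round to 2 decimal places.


ratio = compressed/original = 6983/7272 = 0.960259
savings = 1 - ratio = 1 - 0.960259 = 0.039741
as a percentage: 0.039741 * 100 = 3.97%

Space savings = 1 - 6983/7272 = 3.97%


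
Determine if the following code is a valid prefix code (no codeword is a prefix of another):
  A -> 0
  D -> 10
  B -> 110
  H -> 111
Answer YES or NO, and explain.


Checking each pair (does one codeword prefix another?):
  A='0' vs D='10': no prefix
  A='0' vs B='110': no prefix
  A='0' vs H='111': no prefix
  D='10' vs A='0': no prefix
  D='10' vs B='110': no prefix
  D='10' vs H='111': no prefix
  B='110' vs A='0': no prefix
  B='110' vs D='10': no prefix
  B='110' vs H='111': no prefix
  H='111' vs A='0': no prefix
  H='111' vs D='10': no prefix
  H='111' vs B='110': no prefix
No violation found over all pairs.

YES -- this is a valid prefix code. No codeword is a prefix of any other codeword.


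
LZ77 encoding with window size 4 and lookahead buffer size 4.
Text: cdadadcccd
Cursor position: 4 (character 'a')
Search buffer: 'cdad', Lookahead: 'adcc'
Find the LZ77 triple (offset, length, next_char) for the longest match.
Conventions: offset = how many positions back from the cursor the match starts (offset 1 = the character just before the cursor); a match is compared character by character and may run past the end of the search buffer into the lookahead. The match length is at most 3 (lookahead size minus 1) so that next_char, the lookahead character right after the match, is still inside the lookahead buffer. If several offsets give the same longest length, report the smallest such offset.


Try each offset into the search buffer:
  offset=1 (pos 3, char 'd'): match length 0
  offset=2 (pos 2, char 'a'): match length 2
  offset=3 (pos 1, char 'd'): match length 0
  offset=4 (pos 0, char 'c'): match length 0
Longest match has length 2 at offset 2.
next_char = character at position 4 + 2 = 6 -> 'c'

Best match: offset=2, length=2 (matching 'ad' starting at position 2)
LZ77 triple: (2, 2, 'c')


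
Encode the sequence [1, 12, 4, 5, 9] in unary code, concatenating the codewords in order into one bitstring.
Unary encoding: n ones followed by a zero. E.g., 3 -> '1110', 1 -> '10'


Encode each number as n ones followed by a terminating 0:
  1 -> 10 (2 bits)
  12 -> 1111111111110 (13 bits)
  4 -> 11110 (5 bits)
  5 -> 111110 (6 bits)
  9 -> 1111111110 (10 bits)
Total length = 2 + 13 + 5 + 6 + 10 = 36 bits.

Unary([1, 12, 4, 5, 9]) = 101111111111110111101111101111111110 (36 bits)


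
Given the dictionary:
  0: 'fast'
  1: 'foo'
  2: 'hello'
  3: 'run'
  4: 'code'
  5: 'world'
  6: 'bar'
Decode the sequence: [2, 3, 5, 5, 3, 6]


Look up each index in the dictionary:
  2 -> 'hello'
  3 -> 'run'
  5 -> 'world'
  5 -> 'world'
  3 -> 'run'
  6 -> 'bar'

Decoded: "hello run world world run bar"


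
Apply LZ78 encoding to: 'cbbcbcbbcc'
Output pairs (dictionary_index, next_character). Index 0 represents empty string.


LZ78 encoding steps:
Dictionary: {0: ''}
Step 1: w='' (idx 0), next='c' -> output (0, 'c'), add 'c' as idx 1
Step 2: w='' (idx 0), next='b' -> output (0, 'b'), add 'b' as idx 2
Step 3: w='b' (idx 2), next='c' -> output (2, 'c'), add 'bc' as idx 3
Step 4: w='bc' (idx 3), next='b' -> output (3, 'b'), add 'bcb' as idx 4
Step 5: w='bc' (idx 3), next='c' -> output (3, 'c'), add 'bcc' as idx 5


Encoded: [(0, 'c'), (0, 'b'), (2, 'c'), (3, 'b'), (3, 'c')]


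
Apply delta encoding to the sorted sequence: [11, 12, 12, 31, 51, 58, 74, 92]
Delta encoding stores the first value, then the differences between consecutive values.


First value: 11
Deltas:
  12 - 11 = 1
  12 - 12 = 0
  31 - 12 = 19
  51 - 31 = 20
  58 - 51 = 7
  74 - 58 = 16
  92 - 74 = 18


Delta encoded: [11, 1, 0, 19, 20, 7, 16, 18]


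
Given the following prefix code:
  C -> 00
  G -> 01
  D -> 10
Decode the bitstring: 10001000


Decoding step by step:
Bits 10 -> D
Bits 00 -> C
Bits 10 -> D
Bits 00 -> C


Decoded message: DCDC


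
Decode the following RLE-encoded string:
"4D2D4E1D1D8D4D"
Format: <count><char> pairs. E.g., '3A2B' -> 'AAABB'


Expanding each <count><char> pair:
  4D -> 'DDDD'
  2D -> 'DD'
  4E -> 'EEEE'
  1D -> 'D'
  1D -> 'D'
  8D -> 'DDDDDDDD'
  4D -> 'DDDD'

Decoded = DDDDDDEEEEDDDDDDDDDDDDDD


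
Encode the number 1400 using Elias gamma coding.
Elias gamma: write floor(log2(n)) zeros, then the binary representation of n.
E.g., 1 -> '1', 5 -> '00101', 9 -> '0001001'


num_bits = floor(log2(1400)) + 1 = 11
leading_zeros = num_bits - 1 = 10
binary(1400) = 10101111000

Elias gamma(1400) = '0000000000' + '10101111000' = 000000000010101111000 (21 bits)


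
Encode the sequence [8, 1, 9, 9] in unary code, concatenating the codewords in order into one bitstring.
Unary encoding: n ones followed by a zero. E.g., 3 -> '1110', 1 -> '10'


Encode each number as n ones followed by a terminating 0:
  8 -> 111111110 (9 bits)
  1 -> 10 (2 bits)
  9 -> 1111111110 (10 bits)
  9 -> 1111111110 (10 bits)
Total length = 9 + 2 + 10 + 10 = 31 bits.

Unary([8, 1, 9, 9]) = 1111111101011111111101111111110 (31 bits)


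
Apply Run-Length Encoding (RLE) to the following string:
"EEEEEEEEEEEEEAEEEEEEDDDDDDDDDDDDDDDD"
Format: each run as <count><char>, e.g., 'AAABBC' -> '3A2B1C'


Scanning runs left to right:
  i=0: run of 'E' x 13 -> '13E'
  i=13: run of 'A' x 1 -> '1A'
  i=14: run of 'E' x 6 -> '6E'
  i=20: run of 'D' x 16 -> '16D'

RLE = 13E1A6E16D


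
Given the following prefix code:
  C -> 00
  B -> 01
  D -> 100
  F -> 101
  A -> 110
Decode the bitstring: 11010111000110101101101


Decoding step by step:
Bits 110 -> A
Bits 101 -> F
Bits 110 -> A
Bits 00 -> C
Bits 110 -> A
Bits 101 -> F
Bits 101 -> F
Bits 101 -> F


Decoded message: AFACAFFF


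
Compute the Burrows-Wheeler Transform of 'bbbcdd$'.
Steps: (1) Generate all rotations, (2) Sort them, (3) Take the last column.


Rotations (sorted):
  0: $bbbcdd -> last char: d
  1: bbbcdd$ -> last char: $
  2: bbcdd$b -> last char: b
  3: bcdd$bb -> last char: b
  4: cdd$bbb -> last char: b
  5: d$bbbcd -> last char: d
  6: dd$bbbc -> last char: c


BWT = d$bbbdc


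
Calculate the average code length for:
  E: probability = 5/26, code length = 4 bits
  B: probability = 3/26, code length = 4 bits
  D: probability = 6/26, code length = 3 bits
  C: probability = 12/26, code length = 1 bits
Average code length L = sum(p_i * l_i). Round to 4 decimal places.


Weighted contributions p_i * l_i:
  E: (5/26) * 4 = 20/26
  B: (3/26) * 4 = 12/26
  D: (6/26) * 3 = 18/26
  C: (12/26) * 1 = 12/26
Sum = (20 + 12 + 18 + 12)/26 = 62/26

L = 62/26 = 2.3846 bits/symbol


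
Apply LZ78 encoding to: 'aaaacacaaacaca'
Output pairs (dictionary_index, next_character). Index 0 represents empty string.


LZ78 encoding steps:
Dictionary: {0: ''}
Step 1: w='' (idx 0), next='a' -> output (0, 'a'), add 'a' as idx 1
Step 2: w='a' (idx 1), next='a' -> output (1, 'a'), add 'aa' as idx 2
Step 3: w='a' (idx 1), next='c' -> output (1, 'c'), add 'ac' as idx 3
Step 4: w='ac' (idx 3), next='a' -> output (3, 'a'), add 'aca' as idx 4
Step 5: w='aa' (idx 2), next='c' -> output (2, 'c'), add 'aac' as idx 5
Step 6: w='aca' (idx 4), end of input -> output (4, '')


Encoded: [(0, 'a'), (1, 'a'), (1, 'c'), (3, 'a'), (2, 'c'), (4, '')]


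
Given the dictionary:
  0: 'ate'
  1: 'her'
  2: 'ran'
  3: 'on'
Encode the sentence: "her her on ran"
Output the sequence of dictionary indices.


Look up each word in the dictionary:
  'her' -> 1
  'her' -> 1
  'on' -> 3
  'ran' -> 2

Encoded: [1, 1, 3, 2]


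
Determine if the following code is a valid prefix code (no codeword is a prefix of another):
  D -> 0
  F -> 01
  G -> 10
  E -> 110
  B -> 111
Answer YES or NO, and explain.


Checking each pair (does one codeword prefix another?):
  D='0' vs F='01': prefix -- VIOLATION

NO -- this is NOT a valid prefix code. D (0) is a prefix of F (01).


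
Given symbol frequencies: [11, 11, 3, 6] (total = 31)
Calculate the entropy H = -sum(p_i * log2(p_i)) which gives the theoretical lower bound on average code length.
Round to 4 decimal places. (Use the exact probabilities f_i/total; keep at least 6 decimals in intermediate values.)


Per-symbol terms -p_i * log2(p_i) with p_i = f_i/31:
  p = 11/31 = 0.354839: log2(p) = -1.494765, -p*log2(p) = 0.530400
  p = 11/31 = 0.354839: log2(p) = -1.494765, -p*log2(p) = 0.530400
  p = 3/31 = 0.096774: log2(p) = -3.369234, -p*log2(p) = 0.326055
  p = 6/31 = 0.193548: log2(p) = -2.369234, -p*log2(p) = 0.458561
H = 0.530400 + 0.530400 + 0.326055 + 0.458561 = 1.845416

H = 1.8454 bits/symbol


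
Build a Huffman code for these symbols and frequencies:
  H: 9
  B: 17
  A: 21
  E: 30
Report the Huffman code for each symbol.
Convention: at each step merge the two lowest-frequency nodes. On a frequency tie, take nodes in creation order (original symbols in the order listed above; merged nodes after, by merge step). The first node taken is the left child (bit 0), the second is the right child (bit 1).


Huffman tree construction:
Step 1: Merge H(9) + B(17) = 26
Step 2: Merge A(21) + (H+B)(26) = 47
Step 3: Merge E(30) + (A+(H+B))(47) = 77
Read each symbol's code off the tree from the root (left child = 0, right child = 1).

Codes:
  H: 110 (length 3)
  B: 111 (length 3)
  A: 10 (length 2)
  E: 0 (length 1)
Average code length: 150/77 = 1.9481 bits/symbol


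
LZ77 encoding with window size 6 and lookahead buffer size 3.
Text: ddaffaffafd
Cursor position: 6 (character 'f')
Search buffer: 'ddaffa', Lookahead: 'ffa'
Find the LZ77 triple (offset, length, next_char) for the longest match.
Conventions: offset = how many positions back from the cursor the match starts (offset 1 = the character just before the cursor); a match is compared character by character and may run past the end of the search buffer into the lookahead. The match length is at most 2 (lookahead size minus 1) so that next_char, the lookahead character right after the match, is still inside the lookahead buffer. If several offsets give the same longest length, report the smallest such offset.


Try each offset into the search buffer:
  offset=1 (pos 5, char 'a'): match length 0
  offset=2 (pos 4, char 'f'): match length 1
  offset=3 (pos 3, char 'f'): match length 2
  offset=4 (pos 2, char 'a'): match length 0
  offset=5 (pos 1, char 'd'): match length 0
  offset=6 (pos 0, char 'd'): match length 0
Longest match has length 2 at offset 3.
next_char = character at position 6 + 2 = 8 -> 'a'

Best match: offset=3, length=2 (matching 'ff' starting at position 3)
LZ77 triple: (3, 2, 'a')


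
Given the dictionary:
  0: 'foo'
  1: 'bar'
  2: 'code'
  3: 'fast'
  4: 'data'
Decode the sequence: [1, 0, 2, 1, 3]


Look up each index in the dictionary:
  1 -> 'bar'
  0 -> 'foo'
  2 -> 'code'
  1 -> 'bar'
  3 -> 'fast'

Decoded: "bar foo code bar fast"


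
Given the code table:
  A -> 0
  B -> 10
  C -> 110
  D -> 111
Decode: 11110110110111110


Decoding:
111 -> D
10 -> B
110 -> C
110 -> C
111 -> D
110 -> C


Result: DBCCDC


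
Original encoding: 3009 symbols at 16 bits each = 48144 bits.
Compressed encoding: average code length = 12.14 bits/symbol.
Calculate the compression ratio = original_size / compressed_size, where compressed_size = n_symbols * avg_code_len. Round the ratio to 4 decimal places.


original_size = n_symbols * orig_bits = 3009 * 16 = 48144 bits
compressed_size = n_symbols * avg_code_len = 3009 * 12.14 = 36529.26 bits
ratio = original_size / compressed_size = 48144 / 36529.26 = 1.318

Compression ratio = 1.318


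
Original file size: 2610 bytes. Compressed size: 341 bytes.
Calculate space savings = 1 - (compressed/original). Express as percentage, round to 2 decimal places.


ratio = compressed/original = 341/2610 = 0.130651
savings = 1 - ratio = 1 - 0.130651 = 0.869349
as a percentage: 0.869349 * 100 = 86.93%

Space savings = 1 - 341/2610 = 86.93%


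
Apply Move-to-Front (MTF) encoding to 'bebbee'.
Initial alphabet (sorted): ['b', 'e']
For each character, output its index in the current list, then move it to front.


MTF encoding:
'b': index 0 in ['b', 'e'] -> ['b', 'e']
'e': index 1 in ['b', 'e'] -> ['e', 'b']
'b': index 1 in ['e', 'b'] -> ['b', 'e']
'b': index 0 in ['b', 'e'] -> ['b', 'e']
'e': index 1 in ['b', 'e'] -> ['e', 'b']
'e': index 0 in ['e', 'b'] -> ['e', 'b']


Output: [0, 1, 1, 0, 1, 0]


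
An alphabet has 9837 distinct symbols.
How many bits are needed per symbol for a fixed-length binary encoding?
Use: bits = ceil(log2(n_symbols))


log2(9837) = 13.264
Bracket: 2^13 = 8192 < 9837 <= 2^14 = 16384
So ceil(log2(9837)) = 14

bits = ceil(log2(9837)) = ceil(13.264) = 14 bits


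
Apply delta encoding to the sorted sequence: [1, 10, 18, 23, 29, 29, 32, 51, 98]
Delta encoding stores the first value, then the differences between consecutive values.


First value: 1
Deltas:
  10 - 1 = 9
  18 - 10 = 8
  23 - 18 = 5
  29 - 23 = 6
  29 - 29 = 0
  32 - 29 = 3
  51 - 32 = 19
  98 - 51 = 47


Delta encoded: [1, 9, 8, 5, 6, 0, 3, 19, 47]


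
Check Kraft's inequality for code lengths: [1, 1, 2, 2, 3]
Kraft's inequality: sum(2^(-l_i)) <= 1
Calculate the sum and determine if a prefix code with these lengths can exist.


Sum = 2^(-1) + 2^(-1) + 2^(-2) + 2^(-2) + 2^(-3)
    = 0.5 + 0.5 + 0.25 + 0.25 + 0.125
    = 13/8 = 1.625
Since 1.625 > 1, Kraft's inequality is NOT satisfied.
A prefix code with these lengths CANNOT exist.

Kraft sum = 1.625. Not satisfied.


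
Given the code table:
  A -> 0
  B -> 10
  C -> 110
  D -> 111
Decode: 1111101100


Decoding:
111 -> D
110 -> C
110 -> C
0 -> A


Result: DCCA


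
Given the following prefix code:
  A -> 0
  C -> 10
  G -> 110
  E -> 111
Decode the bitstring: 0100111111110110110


Decoding step by step:
Bits 0 -> A
Bits 10 -> C
Bits 0 -> A
Bits 111 -> E
Bits 111 -> E
Bits 110 -> G
Bits 110 -> G
Bits 110 -> G


Decoded message: ACAEEGGG


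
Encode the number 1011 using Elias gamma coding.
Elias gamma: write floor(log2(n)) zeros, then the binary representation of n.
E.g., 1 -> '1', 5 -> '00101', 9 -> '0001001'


num_bits = floor(log2(1011)) + 1 = 10
leading_zeros = num_bits - 1 = 9
binary(1011) = 1111110011

Elias gamma(1011) = '000000000' + '1111110011' = 0000000001111110011 (19 bits)


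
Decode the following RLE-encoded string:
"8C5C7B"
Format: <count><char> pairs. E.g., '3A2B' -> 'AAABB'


Expanding each <count><char> pair:
  8C -> 'CCCCCCCC'
  5C -> 'CCCCC'
  7B -> 'BBBBBBB'

Decoded = CCCCCCCCCCCCCBBBBBBB


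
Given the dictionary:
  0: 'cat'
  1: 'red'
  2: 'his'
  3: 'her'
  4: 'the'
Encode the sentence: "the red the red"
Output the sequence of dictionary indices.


Look up each word in the dictionary:
  'the' -> 4
  'red' -> 1
  'the' -> 4
  'red' -> 1

Encoded: [4, 1, 4, 1]


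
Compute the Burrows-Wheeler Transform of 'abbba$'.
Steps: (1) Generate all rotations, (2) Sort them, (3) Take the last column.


Rotations (sorted):
  0: $abbba -> last char: a
  1: a$abbb -> last char: b
  2: abbba$ -> last char: $
  3: ba$abb -> last char: b
  4: bba$ab -> last char: b
  5: bbba$a -> last char: a


BWT = ab$bba


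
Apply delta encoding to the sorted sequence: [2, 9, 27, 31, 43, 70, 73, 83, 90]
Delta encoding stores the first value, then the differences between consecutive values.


First value: 2
Deltas:
  9 - 2 = 7
  27 - 9 = 18
  31 - 27 = 4
  43 - 31 = 12
  70 - 43 = 27
  73 - 70 = 3
  83 - 73 = 10
  90 - 83 = 7


Delta encoded: [2, 7, 18, 4, 12, 27, 3, 10, 7]


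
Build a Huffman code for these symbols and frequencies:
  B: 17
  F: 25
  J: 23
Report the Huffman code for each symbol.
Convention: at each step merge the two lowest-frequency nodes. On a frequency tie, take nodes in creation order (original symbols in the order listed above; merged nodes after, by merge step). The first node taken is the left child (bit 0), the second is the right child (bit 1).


Huffman tree construction:
Step 1: Merge B(17) + J(23) = 40
Step 2: Merge F(25) + (B+J)(40) = 65
Read each symbol's code off the tree from the root (left child = 0, right child = 1).

Codes:
  B: 10 (length 2)
  F: 0 (length 1)
  J: 11 (length 2)
Average code length: 105/65 = 1.6154 bits/symbol


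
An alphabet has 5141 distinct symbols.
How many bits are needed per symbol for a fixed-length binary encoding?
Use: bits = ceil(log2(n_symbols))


log2(5141) = 12.3278
Bracket: 2^12 = 4096 < 5141 <= 2^13 = 8192
So ceil(log2(5141)) = 13

bits = ceil(log2(5141)) = ceil(12.3278) = 13 bits


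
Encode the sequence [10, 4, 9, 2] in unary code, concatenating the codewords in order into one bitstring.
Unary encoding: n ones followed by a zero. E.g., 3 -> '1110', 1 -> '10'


Encode each number as n ones followed by a terminating 0:
  10 -> 11111111110 (11 bits)
  4 -> 11110 (5 bits)
  9 -> 1111111110 (10 bits)
  2 -> 110 (3 bits)
Total length = 11 + 5 + 10 + 3 = 29 bits.

Unary([10, 4, 9, 2]) = 11111111110111101111111110110 (29 bits)


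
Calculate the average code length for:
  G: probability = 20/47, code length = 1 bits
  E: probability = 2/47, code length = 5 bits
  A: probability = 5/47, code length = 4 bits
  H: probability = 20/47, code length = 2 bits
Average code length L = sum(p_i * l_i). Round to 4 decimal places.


Weighted contributions p_i * l_i:
  G: (20/47) * 1 = 20/47
  E: (2/47) * 5 = 10/47
  A: (5/47) * 4 = 20/47
  H: (20/47) * 2 = 40/47
Sum = (20 + 10 + 20 + 40)/47 = 90/47

L = 90/47 = 1.9149 bits/symbol


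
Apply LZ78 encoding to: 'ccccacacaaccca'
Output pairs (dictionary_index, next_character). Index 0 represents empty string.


LZ78 encoding steps:
Dictionary: {0: ''}
Step 1: w='' (idx 0), next='c' -> output (0, 'c'), add 'c' as idx 1
Step 2: w='c' (idx 1), next='c' -> output (1, 'c'), add 'cc' as idx 2
Step 3: w='c' (idx 1), next='a' -> output (1, 'a'), add 'ca' as idx 3
Step 4: w='ca' (idx 3), next='c' -> output (3, 'c'), add 'cac' as idx 4
Step 5: w='' (idx 0), next='a' -> output (0, 'a'), add 'a' as idx 5
Step 6: w='a' (idx 5), next='c' -> output (5, 'c'), add 'ac' as idx 6
Step 7: w='cc' (idx 2), next='a' -> output (2, 'a'), add 'cca' as idx 7


Encoded: [(0, 'c'), (1, 'c'), (1, 'a'), (3, 'c'), (0, 'a'), (5, 'c'), (2, 'a')]


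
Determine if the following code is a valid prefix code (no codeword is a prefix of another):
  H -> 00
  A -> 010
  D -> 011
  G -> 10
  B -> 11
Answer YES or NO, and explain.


Checking each pair (does one codeword prefix another?):
  H='00' vs A='010': no prefix
  H='00' vs D='011': no prefix
  H='00' vs G='10': no prefix
  H='00' vs B='11': no prefix
  A='010' vs H='00': no prefix
  A='010' vs D='011': no prefix
  A='010' vs G='10': no prefix
  A='010' vs B='11': no prefix
  D='011' vs H='00': no prefix
  D='011' vs A='010': no prefix
  D='011' vs G='10': no prefix
  D='011' vs B='11': no prefix
  G='10' vs H='00': no prefix
  G='10' vs A='010': no prefix
  G='10' vs D='011': no prefix
  G='10' vs B='11': no prefix
  B='11' vs H='00': no prefix
  B='11' vs A='010': no prefix
  B='11' vs D='011': no prefix
  B='11' vs G='10': no prefix
No violation found over all pairs.

YES -- this is a valid prefix code. No codeword is a prefix of any other codeword.


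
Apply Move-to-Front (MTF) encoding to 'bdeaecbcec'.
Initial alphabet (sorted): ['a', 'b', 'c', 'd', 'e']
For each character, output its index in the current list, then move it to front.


MTF encoding:
'b': index 1 in ['a', 'b', 'c', 'd', 'e'] -> ['b', 'a', 'c', 'd', 'e']
'd': index 3 in ['b', 'a', 'c', 'd', 'e'] -> ['d', 'b', 'a', 'c', 'e']
'e': index 4 in ['d', 'b', 'a', 'c', 'e'] -> ['e', 'd', 'b', 'a', 'c']
'a': index 3 in ['e', 'd', 'b', 'a', 'c'] -> ['a', 'e', 'd', 'b', 'c']
'e': index 1 in ['a', 'e', 'd', 'b', 'c'] -> ['e', 'a', 'd', 'b', 'c']
'c': index 4 in ['e', 'a', 'd', 'b', 'c'] -> ['c', 'e', 'a', 'd', 'b']
'b': index 4 in ['c', 'e', 'a', 'd', 'b'] -> ['b', 'c', 'e', 'a', 'd']
'c': index 1 in ['b', 'c', 'e', 'a', 'd'] -> ['c', 'b', 'e', 'a', 'd']
'e': index 2 in ['c', 'b', 'e', 'a', 'd'] -> ['e', 'c', 'b', 'a', 'd']
'c': index 1 in ['e', 'c', 'b', 'a', 'd'] -> ['c', 'e', 'b', 'a', 'd']


Output: [1, 3, 4, 3, 1, 4, 4, 1, 2, 1]


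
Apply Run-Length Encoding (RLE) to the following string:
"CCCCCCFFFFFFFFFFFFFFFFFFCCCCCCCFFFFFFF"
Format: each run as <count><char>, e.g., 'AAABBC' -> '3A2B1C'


Scanning runs left to right:
  i=0: run of 'C' x 6 -> '6C'
  i=6: run of 'F' x 18 -> '18F'
  i=24: run of 'C' x 7 -> '7C'
  i=31: run of 'F' x 7 -> '7F'

RLE = 6C18F7C7F


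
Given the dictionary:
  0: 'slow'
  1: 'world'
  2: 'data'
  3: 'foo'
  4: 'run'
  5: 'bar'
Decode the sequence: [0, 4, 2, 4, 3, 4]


Look up each index in the dictionary:
  0 -> 'slow'
  4 -> 'run'
  2 -> 'data'
  4 -> 'run'
  3 -> 'foo'
  4 -> 'run'

Decoded: "slow run data run foo run"


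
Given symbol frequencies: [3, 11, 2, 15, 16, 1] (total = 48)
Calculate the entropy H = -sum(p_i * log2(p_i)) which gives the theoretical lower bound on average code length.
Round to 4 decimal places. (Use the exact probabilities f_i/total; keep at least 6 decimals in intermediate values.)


Per-symbol terms -p_i * log2(p_i) with p_i = f_i/48:
  p = 3/48 = 0.062500: log2(p) = -4.000000, -p*log2(p) = 0.250000
  p = 11/48 = 0.229167: log2(p) = -2.125531, -p*log2(p) = 0.487101
  p = 2/48 = 0.041667: log2(p) = -4.584963, -p*log2(p) = 0.191040
  p = 15/48 = 0.312500: log2(p) = -1.678072, -p*log2(p) = 0.524397
  p = 16/48 = 0.333333: log2(p) = -1.584963, -p*log2(p) = 0.528321
  p = 1/48 = 0.020833: log2(p) = -5.584963, -p*log2(p) = 0.116353
H = 0.250000 + 0.487101 + 0.191040 + 0.524397 + 0.528321 + 0.116353 = 2.097212

H = 2.0972 bits/symbol


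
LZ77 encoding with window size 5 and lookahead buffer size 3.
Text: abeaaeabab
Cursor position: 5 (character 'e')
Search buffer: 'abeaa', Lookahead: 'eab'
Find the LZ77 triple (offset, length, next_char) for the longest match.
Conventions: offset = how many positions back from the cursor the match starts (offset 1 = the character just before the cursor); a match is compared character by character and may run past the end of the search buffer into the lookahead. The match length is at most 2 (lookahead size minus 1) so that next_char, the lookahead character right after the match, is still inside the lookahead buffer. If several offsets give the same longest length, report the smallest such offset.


Try each offset into the search buffer:
  offset=1 (pos 4, char 'a'): match length 0
  offset=2 (pos 3, char 'a'): match length 0
  offset=3 (pos 2, char 'e'): match length 2
  offset=4 (pos 1, char 'b'): match length 0
  offset=5 (pos 0, char 'a'): match length 0
Longest match has length 2 at offset 3.
next_char = character at position 5 + 2 = 7 -> 'b'

Best match: offset=3, length=2 (matching 'ea' starting at position 2)
LZ77 triple: (3, 2, 'b')


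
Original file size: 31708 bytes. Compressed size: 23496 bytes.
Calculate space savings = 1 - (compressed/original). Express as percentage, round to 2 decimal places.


ratio = compressed/original = 23496/31708 = 0.741012
savings = 1 - ratio = 1 - 0.741012 = 0.258988
as a percentage: 0.258988 * 100 = 25.9%

Space savings = 1 - 23496/31708 = 25.9%
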